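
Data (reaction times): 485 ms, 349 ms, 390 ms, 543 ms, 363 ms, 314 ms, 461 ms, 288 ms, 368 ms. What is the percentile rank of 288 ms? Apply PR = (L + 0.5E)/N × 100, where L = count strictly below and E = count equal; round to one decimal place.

N = 9.
Strictly below 288: 0. Equal to 288: 1.
PR = (0 + 0.5·1)/9 × 100 = 5.6

5.6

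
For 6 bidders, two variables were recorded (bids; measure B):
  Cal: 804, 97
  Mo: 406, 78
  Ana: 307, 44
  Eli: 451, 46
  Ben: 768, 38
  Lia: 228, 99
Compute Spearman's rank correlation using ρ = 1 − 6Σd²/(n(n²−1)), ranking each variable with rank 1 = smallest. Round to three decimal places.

-0.257

Ranks of variable 1: 6, 3, 2, 4, 5, 1
Ranks of variable 2: 5, 4, 2, 3, 1, 6
d = r₁ − r₂: 1, -1, 0, 1, 4, -5
d²: 1, 1, 0, 1, 16, 25; Σd² = 44
ρ = 1 − 6·44/(6·35) = 1 − 264/210 = -0.257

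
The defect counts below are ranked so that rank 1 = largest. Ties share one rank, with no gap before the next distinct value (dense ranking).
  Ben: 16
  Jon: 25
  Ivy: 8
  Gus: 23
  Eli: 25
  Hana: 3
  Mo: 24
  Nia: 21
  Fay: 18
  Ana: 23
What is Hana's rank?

Sorted (descending): 25, 25, 24, 23, 23, 21, 18, 16, 8, 3
The 2 values of 25 share dense rank 1.
The 2 values of 23 share dense rank 3.
Remaining distinct values take the next consecutive integers.
Hana has value 3 → rank 8.

8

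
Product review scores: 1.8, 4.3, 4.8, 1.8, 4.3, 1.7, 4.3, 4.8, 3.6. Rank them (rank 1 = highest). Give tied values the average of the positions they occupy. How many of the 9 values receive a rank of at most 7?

Sorted (descending): 4.8, 4.8, 4.3, 4.3, 4.3, 3.6, 1.8, 1.8, 1.7
The 2 values of 4.8 occupy positions 1–2 → average rank (1+2)/2 = 1.5.
The 3 values of 4.3 occupy positions 3–5 → average rank 4.
The 2 values of 1.8 occupy positions 7–8 → average rank (7+8)/2 = 7.5.
Ranks ≤ 7: {1.5, 1.5, 4, 4, 4, 6} → 6 values.

6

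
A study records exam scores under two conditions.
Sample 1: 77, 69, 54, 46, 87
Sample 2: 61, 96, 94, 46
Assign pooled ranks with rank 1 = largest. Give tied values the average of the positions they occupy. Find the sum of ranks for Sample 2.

17.5

Sorted (descending): 96, 94, 87, 77, 69, 61, 54, 46, 46
The 2 values of 46 occupy positions 8–9 → average rank (8+9)/2 = 8.5.
Sample 2 values → pooled ranks: 61→6, 96→1, 94→2, 46→8.5
Rank sum = 6 + 1 + 2 + 8.5 = 17.5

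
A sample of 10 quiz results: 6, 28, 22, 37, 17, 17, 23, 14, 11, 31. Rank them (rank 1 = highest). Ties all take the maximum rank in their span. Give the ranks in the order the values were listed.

10, 3, 5, 1, 7, 7, 4, 8, 9, 2

Sorted (descending): 37, 31, 28, 23, 22, 17, 17, 14, 11, 6
The 2 values of 17 occupy positions 6–7 → each gets rank 7.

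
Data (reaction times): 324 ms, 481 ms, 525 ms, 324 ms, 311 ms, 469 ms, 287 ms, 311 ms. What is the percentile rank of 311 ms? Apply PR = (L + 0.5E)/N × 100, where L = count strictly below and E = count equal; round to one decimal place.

N = 8.
Strictly below 311: 1. Equal to 311: 2.
PR = (1 + 0.5·2)/8 × 100 = 25.0

25.0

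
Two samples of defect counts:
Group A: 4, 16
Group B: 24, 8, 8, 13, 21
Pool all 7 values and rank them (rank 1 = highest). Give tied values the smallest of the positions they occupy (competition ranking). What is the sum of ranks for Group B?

17

Sorted (descending): 24, 21, 16, 13, 8, 8, 4
The 2 values of 8 occupy positions 5–6 → each gets rank 5.
Group B values → pooled ranks: 24→1, 8→5, 8→5, 13→4, 21→2
Rank sum = 1 + 5 + 5 + 4 + 2 = 17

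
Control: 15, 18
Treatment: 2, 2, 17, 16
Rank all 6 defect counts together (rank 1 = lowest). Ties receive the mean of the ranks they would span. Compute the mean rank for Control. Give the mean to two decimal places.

Sorted (ascending): 2, 2, 15, 16, 17, 18
The 2 values of 2 occupy positions 1–2 → average rank (1+2)/2 = 1.5.
Control values → pooled ranks: 15→3, 18→6
Mean rank = (3 + 6) / 2 = 4.50

4.50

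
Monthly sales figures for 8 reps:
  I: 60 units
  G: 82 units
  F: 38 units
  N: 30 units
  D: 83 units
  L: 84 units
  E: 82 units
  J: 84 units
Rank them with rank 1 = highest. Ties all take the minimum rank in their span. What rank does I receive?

6

Sorted (descending): 84, 84, 83, 82, 82, 60, 38, 30
The 2 values of 84 occupy positions 1–2 → each gets rank 1.
The 2 values of 82 occupy positions 4–5 → each gets rank 4.
I has value 60 units → rank 6.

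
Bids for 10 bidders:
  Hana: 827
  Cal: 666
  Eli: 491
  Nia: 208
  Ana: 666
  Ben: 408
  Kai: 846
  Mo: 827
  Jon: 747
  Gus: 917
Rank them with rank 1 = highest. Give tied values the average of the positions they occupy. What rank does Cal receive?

6.5

Sorted (descending): 917, 846, 827, 827, 747, 666, 666, 491, 408, 208
The 2 values of 827 occupy positions 3–4 → average rank (3+4)/2 = 3.5.
The 2 values of 666 occupy positions 6–7 → average rank (6+7)/2 = 6.5.
Cal has value 666 → rank 6.5.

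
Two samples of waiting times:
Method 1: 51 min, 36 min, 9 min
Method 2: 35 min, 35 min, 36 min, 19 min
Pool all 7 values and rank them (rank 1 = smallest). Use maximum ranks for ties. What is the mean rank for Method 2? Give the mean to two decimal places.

4.00

Sorted (ascending): 9, 19, 35, 35, 36, 36, 51
The 2 values of 35 occupy positions 3–4 → each gets rank 4.
The 2 values of 36 occupy positions 5–6 → each gets rank 6.
Method 2 values → pooled ranks: 35→4, 35→4, 36→6, 19→2
Mean rank = (4 + 4 + 6 + 2) / 4 = 4.00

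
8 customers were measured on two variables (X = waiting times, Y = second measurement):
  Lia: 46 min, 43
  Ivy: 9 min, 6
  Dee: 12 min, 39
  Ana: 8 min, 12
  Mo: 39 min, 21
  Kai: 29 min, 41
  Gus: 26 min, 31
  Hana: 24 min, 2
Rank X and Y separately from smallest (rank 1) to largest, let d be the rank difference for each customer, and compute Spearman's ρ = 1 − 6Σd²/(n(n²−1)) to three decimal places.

Ranks of variable 1: 8, 2, 3, 1, 7, 6, 5, 4
Ranks of variable 2: 8, 2, 6, 3, 4, 7, 5, 1
d = r₁ − r₂: 0, 0, -3, -2, 3, -1, 0, 3
d²: 0, 0, 9, 4, 9, 1, 0, 9; Σd² = 32
ρ = 1 − 6·32/(8·63) = 1 − 192/504 = 0.619

0.619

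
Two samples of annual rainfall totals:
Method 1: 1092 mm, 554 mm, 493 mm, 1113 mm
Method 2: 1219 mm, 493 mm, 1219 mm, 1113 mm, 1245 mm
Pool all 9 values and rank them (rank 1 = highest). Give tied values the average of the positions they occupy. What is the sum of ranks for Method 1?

Sorted (descending): 1245, 1219, 1219, 1113, 1113, 1092, 554, 493, 493
The 2 values of 1219 occupy positions 2–3 → average rank (2+3)/2 = 2.5.
The 2 values of 1113 occupy positions 4–5 → average rank (4+5)/2 = 4.5.
The 2 values of 493 occupy positions 8–9 → average rank (8+9)/2 = 8.5.
Method 1 values → pooled ranks: 1092→6, 554→7, 493→8.5, 1113→4.5
Rank sum = 6 + 7 + 8.5 + 4.5 = 26

26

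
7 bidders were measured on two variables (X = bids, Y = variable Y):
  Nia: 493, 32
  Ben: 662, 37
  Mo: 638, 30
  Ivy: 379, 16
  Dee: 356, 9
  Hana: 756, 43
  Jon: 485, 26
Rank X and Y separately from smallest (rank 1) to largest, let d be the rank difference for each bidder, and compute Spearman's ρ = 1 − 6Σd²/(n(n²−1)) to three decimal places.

Ranks of variable 1: 4, 6, 5, 2, 1, 7, 3
Ranks of variable 2: 5, 6, 4, 2, 1, 7, 3
d = r₁ − r₂: -1, 0, 1, 0, 0, 0, 0
d²: 1, 0, 1, 0, 0, 0, 0; Σd² = 2
ρ = 1 − 6·2/(7·48) = 1 − 12/336 = 0.964

0.964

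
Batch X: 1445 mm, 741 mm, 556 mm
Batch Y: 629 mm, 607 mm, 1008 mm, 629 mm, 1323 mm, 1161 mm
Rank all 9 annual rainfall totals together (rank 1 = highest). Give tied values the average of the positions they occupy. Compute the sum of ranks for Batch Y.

30

Sorted (descending): 1445, 1323, 1161, 1008, 741, 629, 629, 607, 556
The 2 values of 629 occupy positions 6–7 → average rank (6+7)/2 = 6.5.
Batch Y values → pooled ranks: 629→6.5, 607→8, 1008→4, 629→6.5, 1323→2, 1161→3
Rank sum = 6.5 + 8 + 4 + 6.5 + 2 + 3 = 30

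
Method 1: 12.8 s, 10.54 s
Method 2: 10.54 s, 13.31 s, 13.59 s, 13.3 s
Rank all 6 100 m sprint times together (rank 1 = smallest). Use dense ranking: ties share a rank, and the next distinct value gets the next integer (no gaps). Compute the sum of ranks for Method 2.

13

Sorted (ascending): 10.54, 10.54, 12.8, 13.3, 13.31, 13.59
The 2 values of 10.54 share dense rank 1.
Remaining distinct values take the next consecutive integers.
Method 2 values → pooled ranks: 10.54→1, 13.31→4, 13.59→5, 13.3→3
Rank sum = 1 + 4 + 5 + 3 = 13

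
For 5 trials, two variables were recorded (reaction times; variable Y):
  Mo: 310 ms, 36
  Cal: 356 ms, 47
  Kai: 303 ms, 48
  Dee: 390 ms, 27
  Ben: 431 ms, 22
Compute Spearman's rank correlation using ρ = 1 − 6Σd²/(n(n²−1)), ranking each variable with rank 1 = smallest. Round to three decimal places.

Ranks of variable 1: 2, 3, 1, 4, 5
Ranks of variable 2: 3, 4, 5, 2, 1
d = r₁ − r₂: -1, -1, -4, 2, 4
d²: 1, 1, 16, 4, 16; Σd² = 38
ρ = 1 − 6·38/(5·24) = 1 − 228/120 = -0.900

-0.900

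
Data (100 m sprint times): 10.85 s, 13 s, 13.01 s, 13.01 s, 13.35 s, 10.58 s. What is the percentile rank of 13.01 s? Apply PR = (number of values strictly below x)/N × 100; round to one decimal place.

N = 6.
Strictly below 13.01: 3. Equal to 13.01: 2.
PR = 3/6 × 100 = 50.0

50.0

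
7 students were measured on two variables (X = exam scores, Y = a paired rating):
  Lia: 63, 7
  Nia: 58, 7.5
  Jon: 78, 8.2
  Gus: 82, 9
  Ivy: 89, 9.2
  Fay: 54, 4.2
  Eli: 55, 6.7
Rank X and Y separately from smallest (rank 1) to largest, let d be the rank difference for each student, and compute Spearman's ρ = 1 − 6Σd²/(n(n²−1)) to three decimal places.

Ranks of variable 1: 4, 3, 5, 6, 7, 1, 2
Ranks of variable 2: 3, 4, 5, 6, 7, 1, 2
d = r₁ − r₂: 1, -1, 0, 0, 0, 0, 0
d²: 1, 1, 0, 0, 0, 0, 0; Σd² = 2
ρ = 1 − 6·2/(7·48) = 1 − 12/336 = 0.964

0.964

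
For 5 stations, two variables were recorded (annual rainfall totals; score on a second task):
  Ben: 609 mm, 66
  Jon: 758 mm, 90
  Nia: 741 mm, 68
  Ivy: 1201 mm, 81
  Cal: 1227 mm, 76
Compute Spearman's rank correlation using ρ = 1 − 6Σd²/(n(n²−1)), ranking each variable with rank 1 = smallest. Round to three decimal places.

Ranks of variable 1: 1, 3, 2, 4, 5
Ranks of variable 2: 1, 5, 2, 4, 3
d = r₁ − r₂: 0, -2, 0, 0, 2
d²: 0, 4, 0, 0, 4; Σd² = 8
ρ = 1 − 6·8/(5·24) = 1 − 48/120 = 0.600

0.600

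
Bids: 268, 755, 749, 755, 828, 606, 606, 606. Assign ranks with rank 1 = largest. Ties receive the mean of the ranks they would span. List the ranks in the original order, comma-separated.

Sorted (descending): 828, 755, 755, 749, 606, 606, 606, 268
The 2 values of 755 occupy positions 2–3 → average rank (2+3)/2 = 2.5.
The 3 values of 606 occupy positions 5–7 → average rank 6.

8, 2.5, 4, 2.5, 1, 6, 6, 6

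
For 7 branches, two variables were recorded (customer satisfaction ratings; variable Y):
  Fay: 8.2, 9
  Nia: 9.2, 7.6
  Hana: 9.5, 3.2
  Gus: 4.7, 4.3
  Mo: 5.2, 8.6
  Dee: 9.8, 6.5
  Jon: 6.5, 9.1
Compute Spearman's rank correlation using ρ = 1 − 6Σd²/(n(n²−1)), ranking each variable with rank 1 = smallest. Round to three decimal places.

-0.286

Ranks of variable 1: 4, 5, 6, 1, 2, 7, 3
Ranks of variable 2: 6, 4, 1, 2, 5, 3, 7
d = r₁ − r₂: -2, 1, 5, -1, -3, 4, -4
d²: 4, 1, 25, 1, 9, 16, 16; Σd² = 72
ρ = 1 − 6·72/(7·48) = 1 − 432/336 = -0.286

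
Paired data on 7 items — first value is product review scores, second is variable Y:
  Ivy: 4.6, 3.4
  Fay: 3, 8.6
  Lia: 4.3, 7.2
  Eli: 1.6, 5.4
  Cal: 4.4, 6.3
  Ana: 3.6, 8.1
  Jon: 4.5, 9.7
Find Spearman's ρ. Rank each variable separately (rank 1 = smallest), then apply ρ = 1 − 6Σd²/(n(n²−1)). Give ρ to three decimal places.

-0.107

Ranks of variable 1: 7, 2, 4, 1, 5, 3, 6
Ranks of variable 2: 1, 6, 4, 2, 3, 5, 7
d = r₁ − r₂: 6, -4, 0, -1, 2, -2, -1
d²: 36, 16, 0, 1, 4, 4, 1; Σd² = 62
ρ = 1 − 6·62/(7·48) = 1 − 372/336 = -0.107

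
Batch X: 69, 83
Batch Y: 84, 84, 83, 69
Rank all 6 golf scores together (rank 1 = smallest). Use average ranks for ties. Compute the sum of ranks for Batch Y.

Sorted (ascending): 69, 69, 83, 83, 84, 84
The 2 values of 69 occupy positions 1–2 → average rank (1+2)/2 = 1.5.
The 2 values of 83 occupy positions 3–4 → average rank (3+4)/2 = 3.5.
The 2 values of 84 occupy positions 5–6 → average rank (5+6)/2 = 5.5.
Batch Y values → pooled ranks: 84→5.5, 84→5.5, 83→3.5, 69→1.5
Rank sum = 5.5 + 5.5 + 3.5 + 1.5 = 16

16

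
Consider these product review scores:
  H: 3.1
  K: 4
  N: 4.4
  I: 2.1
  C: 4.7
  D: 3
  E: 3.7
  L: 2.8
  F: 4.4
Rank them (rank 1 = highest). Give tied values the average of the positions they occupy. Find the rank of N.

Sorted (descending): 4.7, 4.4, 4.4, 4, 3.7, 3.1, 3, 2.8, 2.1
The 2 values of 4.4 occupy positions 2–3 → average rank (2+3)/2 = 2.5.
N has value 4.4 → rank 2.5.

2.5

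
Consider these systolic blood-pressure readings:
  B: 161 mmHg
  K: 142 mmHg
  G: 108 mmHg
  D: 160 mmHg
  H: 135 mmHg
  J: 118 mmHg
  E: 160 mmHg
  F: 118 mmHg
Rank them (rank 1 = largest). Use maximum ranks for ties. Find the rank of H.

Sorted (descending): 161, 160, 160, 142, 135, 118, 118, 108
The 2 values of 160 occupy positions 2–3 → each gets rank 3.
The 2 values of 118 occupy positions 6–7 → each gets rank 7.
H has value 135 mmHg → rank 5.

5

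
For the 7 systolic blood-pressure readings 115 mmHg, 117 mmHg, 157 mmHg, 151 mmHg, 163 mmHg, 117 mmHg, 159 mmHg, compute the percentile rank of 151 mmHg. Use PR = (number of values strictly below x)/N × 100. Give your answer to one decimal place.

42.9

N = 7.
Strictly below 151: 3. Equal to 151: 1.
PR = 3/7 × 100 = 42.9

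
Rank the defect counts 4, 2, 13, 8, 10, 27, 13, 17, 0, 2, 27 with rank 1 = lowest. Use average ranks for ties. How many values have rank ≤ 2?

1

Sorted (ascending): 0, 2, 2, 4, 8, 10, 13, 13, 17, 27, 27
The 2 values of 2 occupy positions 2–3 → average rank (2+3)/2 = 2.5.
The 2 values of 13 occupy positions 7–8 → average rank (7+8)/2 = 7.5.
The 2 values of 27 occupy positions 10–11 → average rank (10+11)/2 = 10.5.
Ranks ≤ 2: {1} → 1 value.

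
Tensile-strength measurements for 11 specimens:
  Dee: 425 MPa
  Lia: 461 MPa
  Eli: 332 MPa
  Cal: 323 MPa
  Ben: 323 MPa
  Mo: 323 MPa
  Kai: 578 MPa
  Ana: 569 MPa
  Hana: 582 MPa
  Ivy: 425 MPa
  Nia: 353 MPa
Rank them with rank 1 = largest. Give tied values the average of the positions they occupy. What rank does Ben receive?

Sorted (descending): 582, 578, 569, 461, 425, 425, 353, 332, 323, 323, 323
The 2 values of 425 occupy positions 5–6 → average rank (5+6)/2 = 5.5.
The 3 values of 323 occupy positions 9–11 → average rank 10.
Ben has value 323 MPa → rank 10.

10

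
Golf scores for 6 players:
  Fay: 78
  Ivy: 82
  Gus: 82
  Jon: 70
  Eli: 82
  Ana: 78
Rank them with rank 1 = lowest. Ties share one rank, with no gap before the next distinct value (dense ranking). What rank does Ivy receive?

Sorted (ascending): 70, 78, 78, 82, 82, 82
The 2 values of 78 share dense rank 2.
The 3 values of 82 share dense rank 3.
Remaining distinct values take the next consecutive integers.
Ivy has value 82 → rank 3.

3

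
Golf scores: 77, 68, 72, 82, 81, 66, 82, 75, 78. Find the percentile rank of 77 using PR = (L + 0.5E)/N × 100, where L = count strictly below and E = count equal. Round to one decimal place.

N = 9.
Strictly below 77: 4. Equal to 77: 1.
PR = (4 + 0.5·1)/9 × 100 = 50.0

50.0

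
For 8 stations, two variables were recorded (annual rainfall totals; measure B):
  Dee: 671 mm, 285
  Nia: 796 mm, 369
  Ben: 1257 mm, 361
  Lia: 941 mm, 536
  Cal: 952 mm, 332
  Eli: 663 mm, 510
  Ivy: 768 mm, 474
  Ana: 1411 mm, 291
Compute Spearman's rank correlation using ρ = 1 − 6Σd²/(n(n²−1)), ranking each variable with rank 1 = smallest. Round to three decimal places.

-0.310

Ranks of variable 1: 2, 4, 7, 5, 6, 1, 3, 8
Ranks of variable 2: 1, 5, 4, 8, 3, 7, 6, 2
d = r₁ − r₂: 1, -1, 3, -3, 3, -6, -3, 6
d²: 1, 1, 9, 9, 9, 36, 9, 36; Σd² = 110
ρ = 1 − 6·110/(8·63) = 1 − 660/504 = -0.310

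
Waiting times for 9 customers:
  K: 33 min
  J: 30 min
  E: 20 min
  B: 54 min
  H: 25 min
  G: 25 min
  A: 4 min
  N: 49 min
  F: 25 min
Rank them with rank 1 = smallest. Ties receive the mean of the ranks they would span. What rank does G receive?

Sorted (ascending): 4, 20, 25, 25, 25, 30, 33, 49, 54
The 3 values of 25 occupy positions 3–5 → average rank 4.
G has value 25 min → rank 4.

4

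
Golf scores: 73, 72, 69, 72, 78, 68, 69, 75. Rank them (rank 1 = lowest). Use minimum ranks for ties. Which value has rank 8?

Sorted (ascending): 68, 69, 69, 72, 72, 73, 75, 78
The 2 values of 69 occupy positions 2–3 → each gets rank 2.
The 2 values of 72 occupy positions 4–5 → each gets rank 4.
Rank 8 → value 78.

78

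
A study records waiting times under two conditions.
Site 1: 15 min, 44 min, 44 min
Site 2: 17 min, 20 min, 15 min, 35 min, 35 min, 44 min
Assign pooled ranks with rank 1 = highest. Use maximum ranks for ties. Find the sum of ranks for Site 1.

15

Sorted (descending): 44, 44, 44, 35, 35, 20, 17, 15, 15
The 3 values of 44 occupy positions 1–3 → each gets rank 3.
The 2 values of 35 occupy positions 4–5 → each gets rank 5.
The 2 values of 15 occupy positions 8–9 → each gets rank 9.
Site 1 values → pooled ranks: 15→9, 44→3, 44→3
Rank sum = 9 + 3 + 3 = 15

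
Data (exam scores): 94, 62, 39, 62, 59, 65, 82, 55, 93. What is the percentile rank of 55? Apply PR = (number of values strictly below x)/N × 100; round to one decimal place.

N = 9.
Strictly below 55: 1. Equal to 55: 1.
PR = 1/9 × 100 = 11.1

11.1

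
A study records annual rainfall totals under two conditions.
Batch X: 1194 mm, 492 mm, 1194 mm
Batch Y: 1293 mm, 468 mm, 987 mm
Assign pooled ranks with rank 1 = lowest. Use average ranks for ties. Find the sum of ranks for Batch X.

Sorted (ascending): 468, 492, 987, 1194, 1194, 1293
The 2 values of 1194 occupy positions 4–5 → average rank (4+5)/2 = 4.5.
Batch X values → pooled ranks: 1194→4.5, 492→2, 1194→4.5
Rank sum = 4.5 + 2 + 4.5 = 11

11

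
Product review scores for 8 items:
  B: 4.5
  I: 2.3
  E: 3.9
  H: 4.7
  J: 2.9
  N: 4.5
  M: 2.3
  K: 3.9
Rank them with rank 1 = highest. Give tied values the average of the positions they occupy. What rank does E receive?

Sorted (descending): 4.7, 4.5, 4.5, 3.9, 3.9, 2.9, 2.3, 2.3
The 2 values of 4.5 occupy positions 2–3 → average rank (2+3)/2 = 2.5.
The 2 values of 3.9 occupy positions 4–5 → average rank (4+5)/2 = 4.5.
The 2 values of 2.3 occupy positions 7–8 → average rank (7+8)/2 = 7.5.
E has value 3.9 → rank 4.5.

4.5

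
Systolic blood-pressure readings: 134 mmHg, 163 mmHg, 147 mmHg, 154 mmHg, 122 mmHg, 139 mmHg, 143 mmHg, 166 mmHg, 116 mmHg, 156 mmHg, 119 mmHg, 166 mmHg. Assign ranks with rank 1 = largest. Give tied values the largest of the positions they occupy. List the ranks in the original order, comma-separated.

9, 3, 6, 5, 10, 8, 7, 2, 12, 4, 11, 2

Sorted (descending): 166, 166, 163, 156, 154, 147, 143, 139, 134, 122, 119, 116
The 2 values of 166 occupy positions 1–2 → each gets rank 2.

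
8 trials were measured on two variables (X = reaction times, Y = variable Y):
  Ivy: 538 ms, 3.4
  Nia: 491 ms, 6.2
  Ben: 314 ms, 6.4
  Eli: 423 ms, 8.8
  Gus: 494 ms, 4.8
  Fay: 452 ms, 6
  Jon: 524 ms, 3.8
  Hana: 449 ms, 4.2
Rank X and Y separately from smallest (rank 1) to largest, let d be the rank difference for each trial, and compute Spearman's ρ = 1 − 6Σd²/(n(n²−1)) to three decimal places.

-0.810

Ranks of variable 1: 8, 5, 1, 2, 6, 4, 7, 3
Ranks of variable 2: 1, 6, 7, 8, 4, 5, 2, 3
d = r₁ − r₂: 7, -1, -6, -6, 2, -1, 5, 0
d²: 49, 1, 36, 36, 4, 1, 25, 0; Σd² = 152
ρ = 1 − 6·152/(8·63) = 1 − 912/504 = -0.810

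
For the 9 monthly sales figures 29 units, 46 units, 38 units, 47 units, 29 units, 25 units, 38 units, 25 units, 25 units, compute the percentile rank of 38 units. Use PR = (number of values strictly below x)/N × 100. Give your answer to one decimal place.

55.6

N = 9.
Strictly below 38: 5. Equal to 38: 2.
PR = 5/9 × 100 = 55.6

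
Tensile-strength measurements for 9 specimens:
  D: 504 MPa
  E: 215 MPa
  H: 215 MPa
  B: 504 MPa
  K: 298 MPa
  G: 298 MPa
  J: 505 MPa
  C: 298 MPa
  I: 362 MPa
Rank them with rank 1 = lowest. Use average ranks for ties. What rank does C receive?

Sorted (ascending): 215, 215, 298, 298, 298, 362, 504, 504, 505
The 2 values of 215 occupy positions 1–2 → average rank (1+2)/2 = 1.5.
The 3 values of 298 occupy positions 3–5 → average rank 4.
The 2 values of 504 occupy positions 7–8 → average rank (7+8)/2 = 7.5.
C has value 298 MPa → rank 4.

4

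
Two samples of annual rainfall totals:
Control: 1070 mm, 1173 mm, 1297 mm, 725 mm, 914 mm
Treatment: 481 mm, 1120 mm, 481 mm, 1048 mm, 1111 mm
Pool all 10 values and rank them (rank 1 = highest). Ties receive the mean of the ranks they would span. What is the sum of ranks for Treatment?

32

Sorted (descending): 1297, 1173, 1120, 1111, 1070, 1048, 914, 725, 481, 481
The 2 values of 481 occupy positions 9–10 → average rank (9+10)/2 = 9.5.
Treatment values → pooled ranks: 481→9.5, 1120→3, 481→9.5, 1048→6, 1111→4
Rank sum = 9.5 + 3 + 9.5 + 6 + 4 = 32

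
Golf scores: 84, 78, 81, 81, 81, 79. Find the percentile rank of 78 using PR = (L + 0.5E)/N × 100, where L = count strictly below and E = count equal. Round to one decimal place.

N = 6.
Strictly below 78: 0. Equal to 78: 1.
PR = (0 + 0.5·1)/6 × 100 = 8.3

8.3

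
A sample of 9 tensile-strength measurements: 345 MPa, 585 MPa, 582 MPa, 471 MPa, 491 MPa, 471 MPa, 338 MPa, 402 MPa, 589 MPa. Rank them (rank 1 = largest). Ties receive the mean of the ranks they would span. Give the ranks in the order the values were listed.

Sorted (descending): 589, 585, 582, 491, 471, 471, 402, 345, 338
The 2 values of 471 occupy positions 5–6 → average rank (5+6)/2 = 5.5.

8, 2, 3, 5.5, 4, 5.5, 9, 7, 1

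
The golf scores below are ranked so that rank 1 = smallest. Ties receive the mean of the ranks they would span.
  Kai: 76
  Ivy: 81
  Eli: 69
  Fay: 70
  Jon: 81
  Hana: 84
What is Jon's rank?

4.5

Sorted (ascending): 69, 70, 76, 81, 81, 84
The 2 values of 81 occupy positions 4–5 → average rank (4+5)/2 = 4.5.
Jon has value 81 → rank 4.5.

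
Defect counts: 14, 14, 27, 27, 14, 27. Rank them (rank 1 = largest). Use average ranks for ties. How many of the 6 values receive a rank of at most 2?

3

Sorted (descending): 27, 27, 27, 14, 14, 14
The 3 values of 27 occupy positions 1–3 → average rank 2.
The 3 values of 14 occupy positions 4–6 → average rank 5.
Ranks ≤ 2: {2, 2, 2} → 3 values.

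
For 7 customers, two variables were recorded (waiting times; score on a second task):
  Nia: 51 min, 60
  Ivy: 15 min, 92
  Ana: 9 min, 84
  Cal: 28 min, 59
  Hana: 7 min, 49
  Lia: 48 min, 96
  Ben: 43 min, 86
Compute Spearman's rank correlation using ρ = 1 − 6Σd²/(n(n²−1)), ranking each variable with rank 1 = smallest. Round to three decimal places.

0.393

Ranks of variable 1: 7, 3, 2, 4, 1, 6, 5
Ranks of variable 2: 3, 6, 4, 2, 1, 7, 5
d = r₁ − r₂: 4, -3, -2, 2, 0, -1, 0
d²: 16, 9, 4, 4, 0, 1, 0; Σd² = 34
ρ = 1 − 6·34/(7·48) = 1 − 204/336 = 0.393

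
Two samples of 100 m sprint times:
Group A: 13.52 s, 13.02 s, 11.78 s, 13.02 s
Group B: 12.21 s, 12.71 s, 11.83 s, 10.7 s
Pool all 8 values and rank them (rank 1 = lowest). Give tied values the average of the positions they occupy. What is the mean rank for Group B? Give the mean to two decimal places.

3.25

Sorted (ascending): 10.7, 11.78, 11.83, 12.21, 12.71, 13.02, 13.02, 13.52
The 2 values of 13.02 occupy positions 6–7 → average rank (6+7)/2 = 6.5.
Group B values → pooled ranks: 12.21→4, 12.71→5, 11.83→3, 10.7→1
Mean rank = (4 + 5 + 3 + 1) / 4 = 3.25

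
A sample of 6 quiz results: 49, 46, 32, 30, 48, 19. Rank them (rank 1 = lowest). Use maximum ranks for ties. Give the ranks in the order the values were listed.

Sorted (ascending): 19, 30, 32, 46, 48, 49
No ties — each value takes its position as its rank.

6, 4, 3, 2, 5, 1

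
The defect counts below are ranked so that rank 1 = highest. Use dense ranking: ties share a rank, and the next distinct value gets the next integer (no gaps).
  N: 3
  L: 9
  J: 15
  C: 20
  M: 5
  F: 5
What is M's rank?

4

Sorted (descending): 20, 15, 9, 5, 5, 3
The 2 values of 5 share dense rank 4.
Remaining distinct values take the next consecutive integers.
M has value 5 → rank 4.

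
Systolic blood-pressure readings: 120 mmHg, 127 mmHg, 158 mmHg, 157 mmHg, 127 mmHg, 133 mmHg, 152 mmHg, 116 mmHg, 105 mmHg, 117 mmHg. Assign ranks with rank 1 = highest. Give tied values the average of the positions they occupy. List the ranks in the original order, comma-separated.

7, 5.5, 1, 2, 5.5, 4, 3, 9, 10, 8

Sorted (descending): 158, 157, 152, 133, 127, 127, 120, 117, 116, 105
The 2 values of 127 occupy positions 5–6 → average rank (5+6)/2 = 5.5.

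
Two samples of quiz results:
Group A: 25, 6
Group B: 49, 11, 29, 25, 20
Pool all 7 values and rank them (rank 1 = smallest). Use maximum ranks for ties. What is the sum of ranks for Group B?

Sorted (ascending): 6, 11, 20, 25, 25, 29, 49
The 2 values of 25 occupy positions 4–5 → each gets rank 5.
Group B values → pooled ranks: 49→7, 11→2, 29→6, 25→5, 20→3
Rank sum = 7 + 2 + 6 + 5 + 3 = 23

23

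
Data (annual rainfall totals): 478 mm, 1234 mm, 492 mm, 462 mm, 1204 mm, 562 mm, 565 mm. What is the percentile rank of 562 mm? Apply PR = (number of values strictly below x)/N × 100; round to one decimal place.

N = 7.
Strictly below 562: 3. Equal to 562: 1.
PR = 3/7 × 100 = 42.9

42.9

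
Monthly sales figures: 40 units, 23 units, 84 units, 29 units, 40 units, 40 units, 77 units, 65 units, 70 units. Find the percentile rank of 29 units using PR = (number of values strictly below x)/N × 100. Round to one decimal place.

N = 9.
Strictly below 29: 1. Equal to 29: 1.
PR = 1/9 × 100 = 11.1

11.1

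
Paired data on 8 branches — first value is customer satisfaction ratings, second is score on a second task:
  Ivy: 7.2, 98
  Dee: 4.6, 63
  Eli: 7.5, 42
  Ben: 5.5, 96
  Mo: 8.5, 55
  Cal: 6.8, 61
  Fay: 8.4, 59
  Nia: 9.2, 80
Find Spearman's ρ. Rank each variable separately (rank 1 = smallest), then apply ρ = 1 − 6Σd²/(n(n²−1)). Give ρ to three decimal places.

Ranks of variable 1: 4, 1, 5, 2, 7, 3, 6, 8
Ranks of variable 2: 8, 5, 1, 7, 2, 4, 3, 6
d = r₁ − r₂: -4, -4, 4, -5, 5, -1, 3, 2
d²: 16, 16, 16, 25, 25, 1, 9, 4; Σd² = 112
ρ = 1 − 6·112/(8·63) = 1 − 672/504 = -0.333

-0.333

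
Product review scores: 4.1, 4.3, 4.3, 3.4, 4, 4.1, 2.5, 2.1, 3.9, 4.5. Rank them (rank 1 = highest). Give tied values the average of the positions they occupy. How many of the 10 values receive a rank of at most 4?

3

Sorted (descending): 4.5, 4.3, 4.3, 4.1, 4.1, 4, 3.9, 3.4, 2.5, 2.1
The 2 values of 4.3 occupy positions 2–3 → average rank (2+3)/2 = 2.5.
The 2 values of 4.1 occupy positions 4–5 → average rank (4+5)/2 = 4.5.
Ranks ≤ 4: {1, 2.5, 2.5} → 3 values.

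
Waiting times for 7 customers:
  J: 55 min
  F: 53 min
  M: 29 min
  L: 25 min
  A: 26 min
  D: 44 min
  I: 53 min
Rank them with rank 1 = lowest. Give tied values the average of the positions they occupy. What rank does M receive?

3

Sorted (ascending): 25, 26, 29, 44, 53, 53, 55
The 2 values of 53 occupy positions 5–6 → average rank (5+6)/2 = 5.5.
M has value 29 min → rank 3.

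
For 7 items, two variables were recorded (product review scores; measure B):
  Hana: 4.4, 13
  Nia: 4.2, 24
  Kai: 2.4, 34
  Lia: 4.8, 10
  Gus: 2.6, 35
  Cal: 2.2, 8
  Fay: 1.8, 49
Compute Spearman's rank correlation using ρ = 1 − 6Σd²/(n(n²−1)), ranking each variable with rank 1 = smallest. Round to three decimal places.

Ranks of variable 1: 6, 5, 3, 7, 4, 2, 1
Ranks of variable 2: 3, 4, 5, 2, 6, 1, 7
d = r₁ − r₂: 3, 1, -2, 5, -2, 1, -6
d²: 9, 1, 4, 25, 4, 1, 36; Σd² = 80
ρ = 1 − 6·80/(7·48) = 1 − 480/336 = -0.429

-0.429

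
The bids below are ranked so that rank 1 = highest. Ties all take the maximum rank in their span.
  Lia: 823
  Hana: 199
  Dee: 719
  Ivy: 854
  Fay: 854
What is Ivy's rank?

2

Sorted (descending): 854, 854, 823, 719, 199
The 2 values of 854 occupy positions 1–2 → each gets rank 2.
Ivy has value 854 → rank 2.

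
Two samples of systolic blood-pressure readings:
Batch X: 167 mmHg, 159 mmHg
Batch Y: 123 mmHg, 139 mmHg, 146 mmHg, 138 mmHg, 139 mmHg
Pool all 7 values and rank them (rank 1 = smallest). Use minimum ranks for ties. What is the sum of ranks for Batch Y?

14

Sorted (ascending): 123, 138, 139, 139, 146, 159, 167
The 2 values of 139 occupy positions 3–4 → each gets rank 3.
Batch Y values → pooled ranks: 123→1, 139→3, 146→5, 138→2, 139→3
Rank sum = 1 + 3 + 5 + 2 + 3 = 14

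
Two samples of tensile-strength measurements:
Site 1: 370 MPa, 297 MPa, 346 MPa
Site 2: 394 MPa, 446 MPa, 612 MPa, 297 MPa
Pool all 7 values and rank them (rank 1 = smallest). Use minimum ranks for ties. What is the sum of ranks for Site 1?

Sorted (ascending): 297, 297, 346, 370, 394, 446, 612
The 2 values of 297 occupy positions 1–2 → each gets rank 1.
Site 1 values → pooled ranks: 370→4, 297→1, 346→3
Rank sum = 4 + 1 + 3 = 8

8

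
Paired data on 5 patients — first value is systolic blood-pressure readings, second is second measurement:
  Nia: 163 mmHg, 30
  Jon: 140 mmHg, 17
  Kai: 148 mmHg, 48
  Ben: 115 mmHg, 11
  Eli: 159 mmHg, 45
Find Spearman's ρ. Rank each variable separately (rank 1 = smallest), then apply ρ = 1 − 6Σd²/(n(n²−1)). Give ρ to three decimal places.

Ranks of variable 1: 5, 2, 3, 1, 4
Ranks of variable 2: 3, 2, 5, 1, 4
d = r₁ − r₂: 2, 0, -2, 0, 0
d²: 4, 0, 4, 0, 0; Σd² = 8
ρ = 1 − 6·8/(5·24) = 1 − 48/120 = 0.600

0.600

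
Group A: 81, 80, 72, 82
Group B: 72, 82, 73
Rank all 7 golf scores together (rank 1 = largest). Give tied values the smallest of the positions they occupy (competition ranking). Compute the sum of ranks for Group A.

14

Sorted (descending): 82, 82, 81, 80, 73, 72, 72
The 2 values of 82 occupy positions 1–2 → each gets rank 1.
The 2 values of 72 occupy positions 6–7 → each gets rank 6.
Group A values → pooled ranks: 81→3, 80→4, 72→6, 82→1
Rank sum = 3 + 4 + 6 + 1 = 14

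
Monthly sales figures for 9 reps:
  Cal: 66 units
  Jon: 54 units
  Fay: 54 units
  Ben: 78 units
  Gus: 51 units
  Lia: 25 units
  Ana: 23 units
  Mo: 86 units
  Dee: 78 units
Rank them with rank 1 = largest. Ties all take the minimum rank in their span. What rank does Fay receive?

5

Sorted (descending): 86, 78, 78, 66, 54, 54, 51, 25, 23
The 2 values of 78 occupy positions 2–3 → each gets rank 2.
The 2 values of 54 occupy positions 5–6 → each gets rank 5.
Fay has value 54 units → rank 5.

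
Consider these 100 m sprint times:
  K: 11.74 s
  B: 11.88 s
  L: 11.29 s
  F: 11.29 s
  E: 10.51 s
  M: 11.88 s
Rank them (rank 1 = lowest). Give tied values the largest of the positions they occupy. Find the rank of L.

3

Sorted (ascending): 10.51, 11.29, 11.29, 11.74, 11.88, 11.88
The 2 values of 11.29 occupy positions 2–3 → each gets rank 3.
The 2 values of 11.88 occupy positions 5–6 → each gets rank 6.
L has value 11.29 s → rank 3.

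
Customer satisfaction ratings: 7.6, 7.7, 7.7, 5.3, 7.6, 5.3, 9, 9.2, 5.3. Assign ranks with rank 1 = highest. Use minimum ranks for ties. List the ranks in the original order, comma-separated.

5, 3, 3, 7, 5, 7, 2, 1, 7

Sorted (descending): 9.2, 9, 7.7, 7.7, 7.6, 7.6, 5.3, 5.3, 5.3
The 2 values of 7.7 occupy positions 3–4 → each gets rank 3.
The 2 values of 7.6 occupy positions 5–6 → each gets rank 5.
The 3 values of 5.3 occupy positions 7–9 → each gets rank 7.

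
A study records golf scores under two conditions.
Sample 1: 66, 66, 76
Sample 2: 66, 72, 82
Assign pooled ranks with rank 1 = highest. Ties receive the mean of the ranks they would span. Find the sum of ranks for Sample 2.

Sorted (descending): 82, 76, 72, 66, 66, 66
The 3 values of 66 occupy positions 4–6 → average rank 5.
Sample 2 values → pooled ranks: 66→5, 72→3, 82→1
Rank sum = 5 + 3 + 1 = 9

9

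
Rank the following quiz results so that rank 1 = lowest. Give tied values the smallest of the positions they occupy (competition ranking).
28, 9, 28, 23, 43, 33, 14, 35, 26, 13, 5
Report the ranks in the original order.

7, 2, 7, 5, 11, 9, 4, 10, 6, 3, 1

Sorted (ascending): 5, 9, 13, 14, 23, 26, 28, 28, 33, 35, 43
The 2 values of 28 occupy positions 7–8 → each gets rank 7.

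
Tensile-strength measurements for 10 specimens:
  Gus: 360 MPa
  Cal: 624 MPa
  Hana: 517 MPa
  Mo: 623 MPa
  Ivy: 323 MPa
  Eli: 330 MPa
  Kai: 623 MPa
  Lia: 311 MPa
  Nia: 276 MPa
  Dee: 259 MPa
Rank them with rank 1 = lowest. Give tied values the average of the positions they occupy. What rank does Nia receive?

Sorted (ascending): 259, 276, 311, 323, 330, 360, 517, 623, 623, 624
The 2 values of 623 occupy positions 8–9 → average rank (8+9)/2 = 8.5.
Nia has value 276 MPa → rank 2.

2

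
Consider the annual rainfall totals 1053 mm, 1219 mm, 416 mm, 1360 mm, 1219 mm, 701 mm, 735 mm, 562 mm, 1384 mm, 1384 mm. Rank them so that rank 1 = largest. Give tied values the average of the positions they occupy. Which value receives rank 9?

Sorted (descending): 1384, 1384, 1360, 1219, 1219, 1053, 735, 701, 562, 416
The 2 values of 1384 occupy positions 1–2 → average rank (1+2)/2 = 1.5.
The 2 values of 1219 occupy positions 4–5 → average rank (4+5)/2 = 4.5.
Rank 9 → value 562.

562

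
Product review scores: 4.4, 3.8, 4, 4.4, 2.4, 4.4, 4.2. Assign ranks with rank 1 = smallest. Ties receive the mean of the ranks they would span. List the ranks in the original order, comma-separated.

Sorted (ascending): 2.4, 3.8, 4, 4.2, 4.4, 4.4, 4.4
The 3 values of 4.4 occupy positions 5–7 → average rank 6.

6, 2, 3, 6, 1, 6, 4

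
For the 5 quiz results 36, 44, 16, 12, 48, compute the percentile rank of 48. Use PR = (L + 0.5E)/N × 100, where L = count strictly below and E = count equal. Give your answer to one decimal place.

90.0

N = 5.
Strictly below 48: 4. Equal to 48: 1.
PR = (4 + 0.5·1)/5 × 100 = 90.0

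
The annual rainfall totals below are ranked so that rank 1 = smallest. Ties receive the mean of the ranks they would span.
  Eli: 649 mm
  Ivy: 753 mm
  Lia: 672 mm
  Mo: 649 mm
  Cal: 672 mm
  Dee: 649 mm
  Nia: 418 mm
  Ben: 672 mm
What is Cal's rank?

Sorted (ascending): 418, 649, 649, 649, 672, 672, 672, 753
The 3 values of 649 occupy positions 2–4 → average rank 3.
The 3 values of 672 occupy positions 5–7 → average rank 6.
Cal has value 672 mm → rank 6.

6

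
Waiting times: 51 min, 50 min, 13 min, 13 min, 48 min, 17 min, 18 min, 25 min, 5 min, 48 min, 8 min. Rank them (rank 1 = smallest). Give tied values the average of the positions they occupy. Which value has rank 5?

17

Sorted (ascending): 5, 8, 13, 13, 17, 18, 25, 48, 48, 50, 51
The 2 values of 13 occupy positions 3–4 → average rank (3+4)/2 = 3.5.
The 2 values of 48 occupy positions 8–9 → average rank (8+9)/2 = 8.5.
Rank 5 → value 17.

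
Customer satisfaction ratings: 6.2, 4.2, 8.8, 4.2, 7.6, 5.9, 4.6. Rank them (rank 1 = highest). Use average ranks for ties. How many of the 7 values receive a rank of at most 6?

5

Sorted (descending): 8.8, 7.6, 6.2, 5.9, 4.6, 4.2, 4.2
The 2 values of 4.2 occupy positions 6–7 → average rank (6+7)/2 = 6.5.
Ranks ≤ 6: {1, 2, 3, 4, 5} → 5 values.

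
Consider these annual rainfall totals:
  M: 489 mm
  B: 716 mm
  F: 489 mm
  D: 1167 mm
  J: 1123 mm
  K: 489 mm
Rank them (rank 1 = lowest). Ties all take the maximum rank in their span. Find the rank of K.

3

Sorted (ascending): 489, 489, 489, 716, 1123, 1167
The 3 values of 489 occupy positions 1–3 → each gets rank 3.
K has value 489 mm → rank 3.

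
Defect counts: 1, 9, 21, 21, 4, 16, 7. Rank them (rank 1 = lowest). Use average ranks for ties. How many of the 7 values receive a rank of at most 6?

5

Sorted (ascending): 1, 4, 7, 9, 16, 21, 21
The 2 values of 21 occupy positions 6–7 → average rank (6+7)/2 = 6.5.
Ranks ≤ 6: {1, 2, 3, 4, 5} → 5 values.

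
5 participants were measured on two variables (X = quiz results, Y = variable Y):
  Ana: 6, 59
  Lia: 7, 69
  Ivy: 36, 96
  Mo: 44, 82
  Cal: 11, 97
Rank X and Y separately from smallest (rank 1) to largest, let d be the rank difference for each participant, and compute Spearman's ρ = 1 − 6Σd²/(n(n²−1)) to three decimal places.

0.600

Ranks of variable 1: 1, 2, 4, 5, 3
Ranks of variable 2: 1, 2, 4, 3, 5
d = r₁ − r₂: 0, 0, 0, 2, -2
d²: 0, 0, 0, 4, 4; Σd² = 8
ρ = 1 − 6·8/(5·24) = 1 − 48/120 = 0.600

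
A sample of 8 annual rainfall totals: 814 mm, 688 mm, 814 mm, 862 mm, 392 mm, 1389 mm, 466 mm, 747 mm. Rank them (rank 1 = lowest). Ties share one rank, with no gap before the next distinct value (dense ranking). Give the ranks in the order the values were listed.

Sorted (ascending): 392, 466, 688, 747, 814, 814, 862, 1389
The 2 values of 814 share dense rank 5.
Remaining distinct values take the next consecutive integers.

5, 3, 5, 6, 1, 7, 2, 4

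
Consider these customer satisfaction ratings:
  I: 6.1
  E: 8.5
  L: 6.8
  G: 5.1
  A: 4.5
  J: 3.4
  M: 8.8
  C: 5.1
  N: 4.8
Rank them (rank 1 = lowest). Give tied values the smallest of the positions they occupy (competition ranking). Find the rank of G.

Sorted (ascending): 3.4, 4.5, 4.8, 5.1, 5.1, 6.1, 6.8, 8.5, 8.8
The 2 values of 5.1 occupy positions 4–5 → each gets rank 4.
G has value 5.1 → rank 4.

4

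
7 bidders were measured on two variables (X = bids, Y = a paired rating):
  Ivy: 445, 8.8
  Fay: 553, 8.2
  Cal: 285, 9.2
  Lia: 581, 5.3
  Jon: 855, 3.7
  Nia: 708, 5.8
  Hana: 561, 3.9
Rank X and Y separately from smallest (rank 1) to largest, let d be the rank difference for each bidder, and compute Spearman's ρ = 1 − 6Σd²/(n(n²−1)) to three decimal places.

-0.857

Ranks of variable 1: 2, 3, 1, 5, 7, 6, 4
Ranks of variable 2: 6, 5, 7, 3, 1, 4, 2
d = r₁ − r₂: -4, -2, -6, 2, 6, 2, 2
d²: 16, 4, 36, 4, 36, 4, 4; Σd² = 104
ρ = 1 − 6·104/(7·48) = 1 − 624/336 = -0.857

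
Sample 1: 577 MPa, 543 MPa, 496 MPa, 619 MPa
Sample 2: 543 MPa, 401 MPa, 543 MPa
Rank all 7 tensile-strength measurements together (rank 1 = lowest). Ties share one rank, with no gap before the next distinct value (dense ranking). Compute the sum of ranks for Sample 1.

14

Sorted (ascending): 401, 496, 543, 543, 543, 577, 619
The 3 values of 543 share dense rank 3.
Remaining distinct values take the next consecutive integers.
Sample 1 values → pooled ranks: 577→4, 543→3, 496→2, 619→5
Rank sum = 4 + 3 + 2 + 5 = 14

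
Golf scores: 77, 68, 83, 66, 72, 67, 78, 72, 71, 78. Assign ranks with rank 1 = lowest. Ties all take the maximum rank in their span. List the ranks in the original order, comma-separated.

Sorted (ascending): 66, 67, 68, 71, 72, 72, 77, 78, 78, 83
The 2 values of 72 occupy positions 5–6 → each gets rank 6.
The 2 values of 78 occupy positions 8–9 → each gets rank 9.

7, 3, 10, 1, 6, 2, 9, 6, 4, 9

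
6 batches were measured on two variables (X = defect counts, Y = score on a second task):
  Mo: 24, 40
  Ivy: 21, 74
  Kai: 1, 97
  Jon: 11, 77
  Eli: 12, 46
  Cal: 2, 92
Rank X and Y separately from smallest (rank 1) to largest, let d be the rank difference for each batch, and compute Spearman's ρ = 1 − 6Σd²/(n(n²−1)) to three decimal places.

Ranks of variable 1: 6, 5, 1, 3, 4, 2
Ranks of variable 2: 1, 3, 6, 4, 2, 5
d = r₁ − r₂: 5, 2, -5, -1, 2, -3
d²: 25, 4, 25, 1, 4, 9; Σd² = 68
ρ = 1 − 6·68/(6·35) = 1 − 408/210 = -0.943

-0.943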